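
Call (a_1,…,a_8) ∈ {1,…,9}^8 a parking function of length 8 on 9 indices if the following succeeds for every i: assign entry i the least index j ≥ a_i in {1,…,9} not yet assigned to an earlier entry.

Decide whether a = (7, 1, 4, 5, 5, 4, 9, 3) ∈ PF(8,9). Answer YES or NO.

Order a: b = (1, 3, 4, 4, 5, 5, 7, 9).
  b_1=1 ≤ 2
  b_2=3 ≤ 3
  b_3=4 ≤ 4
  b_4=4 ≤ 5
  b_5=5 ≤ 6
  b_6=5 ≤ 7
  b_7=7 ≤ 8
  b_8=9 ≤ 9
All bounds hold ⇒ YES

YES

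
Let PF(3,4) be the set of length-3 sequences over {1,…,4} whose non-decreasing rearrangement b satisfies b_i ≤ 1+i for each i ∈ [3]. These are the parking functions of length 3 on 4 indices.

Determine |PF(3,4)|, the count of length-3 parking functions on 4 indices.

|PF(3,4)| = (4+1−3)·(4+1)^{3−1} = 2×25 = 50 [KW]
One tuple (3,4,2) → sorted (2,3,4): b_i ≤ 1+i ∀i, a PF.

50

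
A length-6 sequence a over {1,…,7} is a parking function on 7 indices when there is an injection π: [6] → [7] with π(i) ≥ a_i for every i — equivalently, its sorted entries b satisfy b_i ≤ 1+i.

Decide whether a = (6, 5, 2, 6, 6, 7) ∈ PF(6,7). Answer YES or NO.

NO

Rearranged: b = (2, 5, 6, 6, 6, 7).
  b_1=2 ≤ 2
  b_2=5 > 3
  fails at i=2 ⇒ NO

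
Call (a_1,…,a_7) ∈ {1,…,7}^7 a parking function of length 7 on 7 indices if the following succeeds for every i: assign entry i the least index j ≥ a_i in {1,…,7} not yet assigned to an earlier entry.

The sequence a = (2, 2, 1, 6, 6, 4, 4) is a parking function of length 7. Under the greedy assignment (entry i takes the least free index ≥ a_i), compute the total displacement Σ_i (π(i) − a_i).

3

Σπ(i) = 1+…+7 = 28; Σa = 2+2+1+6+6+4+4 = 25; disp = 28−25 = 3.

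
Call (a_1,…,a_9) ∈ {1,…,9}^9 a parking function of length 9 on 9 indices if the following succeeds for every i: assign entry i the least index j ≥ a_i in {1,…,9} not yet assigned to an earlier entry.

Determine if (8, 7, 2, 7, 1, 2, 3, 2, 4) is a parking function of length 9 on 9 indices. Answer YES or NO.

YES

Sorted: b = (1, 2, 2, 2, 3, 4, 7, 7, 8).
  b_1=1 ≤ 1
  b_2=2 ≤ 2
  b_3=2 ≤ 3
  b_4=2 ≤ 4
  b_5=3 ≤ 5
  b_6=4 ≤ 6
  b_7=7 ≤ 7
  b_8=7 ≤ 8
  b_9=8 ≤ 9
All bounds hold ⇒ YES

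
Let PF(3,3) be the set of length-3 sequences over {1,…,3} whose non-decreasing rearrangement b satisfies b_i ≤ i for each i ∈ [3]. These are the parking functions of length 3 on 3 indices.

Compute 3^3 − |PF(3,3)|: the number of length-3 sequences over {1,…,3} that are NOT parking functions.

11

Count = (4−3)·4^(3−1) = 1 · 16 = 16 (Konheim–Weiss)
Example (3,3,3) → sorted (3,3,3): b_1=3>1, not a PF.
Total 27; non-PF = 27−16 = 11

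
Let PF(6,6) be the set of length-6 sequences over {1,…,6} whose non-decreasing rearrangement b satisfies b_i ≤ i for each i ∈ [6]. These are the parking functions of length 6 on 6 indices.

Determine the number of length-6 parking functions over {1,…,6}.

|PF(6,6)| = 1·7^5 = 1×16807 = 16807
Example (1,6,3,5,4,2) → sorted (1,2,3,4,5,6): b_i ≤ i ∀i, a PF.

16807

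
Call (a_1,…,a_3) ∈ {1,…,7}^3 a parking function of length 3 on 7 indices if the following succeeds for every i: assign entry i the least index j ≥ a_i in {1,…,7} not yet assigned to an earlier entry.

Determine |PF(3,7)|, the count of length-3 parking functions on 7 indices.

|PF(3,7)| = (7−3+1)·(7+1)^(3−1) = 5 · 64 = 320
E.g. (3,5,4) → sorted (3,4,5): b_i ≤ 4+i ∀i, a PF.

320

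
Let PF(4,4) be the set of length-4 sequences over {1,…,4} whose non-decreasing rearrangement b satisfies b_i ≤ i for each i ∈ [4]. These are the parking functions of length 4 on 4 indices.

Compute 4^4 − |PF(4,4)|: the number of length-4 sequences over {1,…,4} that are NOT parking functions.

131

|PF(4,4)| = (4+1−4)·(4+1)^{4−1} = 1 · 125 = 125 (Pollak)
E.g. (4,3,2,3) → sorted (2,3,3,4): b_1=2>1, not a PF.
So 256 − 125 = 131 fail.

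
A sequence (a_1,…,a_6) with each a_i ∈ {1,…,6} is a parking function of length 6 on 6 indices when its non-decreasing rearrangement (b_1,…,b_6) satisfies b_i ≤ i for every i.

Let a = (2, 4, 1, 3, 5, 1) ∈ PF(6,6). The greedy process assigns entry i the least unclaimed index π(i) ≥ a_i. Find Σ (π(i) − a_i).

Σπ(i) = 1+…+6 = 21; Σa = 2+4+1+3+5+1 = 16; disp = 21−16 = 5.

5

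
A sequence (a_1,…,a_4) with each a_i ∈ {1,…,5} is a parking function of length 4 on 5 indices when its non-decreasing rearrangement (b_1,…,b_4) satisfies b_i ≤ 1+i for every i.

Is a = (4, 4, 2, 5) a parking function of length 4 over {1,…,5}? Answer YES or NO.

Sorted: b = (2, 4, 4, 5).
  b_1=2 ≤ 2
  b_2=4 > 3
  fails at i=2 ⇒ NO

NO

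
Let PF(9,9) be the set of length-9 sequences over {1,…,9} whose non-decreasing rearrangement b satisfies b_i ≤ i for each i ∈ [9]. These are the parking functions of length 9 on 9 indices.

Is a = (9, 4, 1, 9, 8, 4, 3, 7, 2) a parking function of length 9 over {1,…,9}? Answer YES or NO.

Rearranged: b = (1, 2, 3, 4, 4, 7, 8, 9, 9).
  b_1=1 ≤ 1
  b_2=2 ≤ 2
  b_3=3 ≤ 3
  b_4=4 ≤ 4
  b_5=4 ≤ 5
  b_6=7 > 6
  fails at i=6 ⇒ NO

NO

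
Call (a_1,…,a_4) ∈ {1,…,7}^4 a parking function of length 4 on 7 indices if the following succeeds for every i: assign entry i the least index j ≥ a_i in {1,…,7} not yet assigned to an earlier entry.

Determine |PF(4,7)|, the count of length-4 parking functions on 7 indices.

2048

#PF = (7−4+1)·(7+1)^(4−1) = 4×512 = 2048
Example (6,3,5,1) → sorted (1,3,5,6): b_i ≤ 3+i ∀i, a PF.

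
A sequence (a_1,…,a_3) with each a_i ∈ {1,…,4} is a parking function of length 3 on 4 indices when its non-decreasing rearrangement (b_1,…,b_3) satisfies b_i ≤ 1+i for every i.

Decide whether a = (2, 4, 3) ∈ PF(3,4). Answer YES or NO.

Sorted: b = (2, 3, 4).
  b_1=2 ≤ 2
  b_2=3 ≤ 3
  b_3=4 ≤ 4
All bounds hold ⇒ YES

YES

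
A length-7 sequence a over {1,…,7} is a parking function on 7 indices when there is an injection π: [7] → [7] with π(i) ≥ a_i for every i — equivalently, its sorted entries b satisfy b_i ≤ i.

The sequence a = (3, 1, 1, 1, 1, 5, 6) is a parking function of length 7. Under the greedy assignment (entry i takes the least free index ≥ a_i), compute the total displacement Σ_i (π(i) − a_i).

10

Σπ = 7·8/2 = 28 (π permutes [7]); Σa = 3+1+1+1+1+5+6 = 18; disp = 28−18 = 10.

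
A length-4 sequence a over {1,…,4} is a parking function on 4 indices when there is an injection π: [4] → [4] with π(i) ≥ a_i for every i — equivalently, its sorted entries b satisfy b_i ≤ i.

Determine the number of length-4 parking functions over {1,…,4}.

125

#PF = (4−4+1)·(4+1)^(4−1) = 1 · 125 = 125 (Konheim–Weiss)
Check (1,3,1,4) → sorted (1,1,3,4): b_i ≤ i ∀i, a PF.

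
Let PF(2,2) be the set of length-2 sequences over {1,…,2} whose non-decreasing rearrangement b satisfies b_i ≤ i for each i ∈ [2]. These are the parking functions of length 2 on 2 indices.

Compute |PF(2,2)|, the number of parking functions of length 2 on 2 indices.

3

|PF| = (2−2+1)·(2+1)^(2−1) = 1 · 3 = 3
One tuple (1,1) → sorted (1,1): b_i ≤ i ∀i, a PF.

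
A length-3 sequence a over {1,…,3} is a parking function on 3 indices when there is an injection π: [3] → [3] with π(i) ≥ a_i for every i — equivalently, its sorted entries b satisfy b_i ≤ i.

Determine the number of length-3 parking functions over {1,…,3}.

|PF| = 1·4^2 = 1×16 = 16 (Konheim–Weiss)
One tuple (2,1,3) → sorted (1,2,3): b_i ≤ i ∀i, a PF.

16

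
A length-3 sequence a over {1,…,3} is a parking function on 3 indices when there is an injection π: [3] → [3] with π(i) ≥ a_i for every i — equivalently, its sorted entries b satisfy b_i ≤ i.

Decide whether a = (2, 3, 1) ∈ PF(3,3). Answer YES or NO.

Rearranged: b = (1, 2, 3).
  b_1=1 ≤ 1
  b_2=2 ≤ 2
  b_3=3 ≤ 3
All bounds hold ⇒ YES

YES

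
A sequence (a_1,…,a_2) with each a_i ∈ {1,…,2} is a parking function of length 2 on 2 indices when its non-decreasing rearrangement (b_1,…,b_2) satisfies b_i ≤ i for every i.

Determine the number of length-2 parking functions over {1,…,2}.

|PF(2,2)| = (3−2)·3^(2−1) = 1×3 = 3 [KW]
E.g. (1,1) → sorted (1,1): b_i ≤ i ∀i, a PF.

3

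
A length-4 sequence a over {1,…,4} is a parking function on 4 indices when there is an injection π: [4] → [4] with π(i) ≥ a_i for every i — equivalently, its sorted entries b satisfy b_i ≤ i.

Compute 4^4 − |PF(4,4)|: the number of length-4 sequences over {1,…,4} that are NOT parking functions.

|PF(4,4)| = (4+1−4)·(4+1)^{4−1} = 1 · 125 = 125 (Konheim–Weiss)
Check (4,3,4,3) → sorted (3,3,4,4): b_1=3>1, not a PF.
4^4 − 125 = 256 − 125 = 131

131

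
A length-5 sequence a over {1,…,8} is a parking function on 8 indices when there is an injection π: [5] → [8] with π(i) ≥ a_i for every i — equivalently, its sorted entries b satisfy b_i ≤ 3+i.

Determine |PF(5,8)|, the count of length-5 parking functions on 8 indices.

#PF = (8+1−5)·(8+1)^{5−1} = 4 · 6561 = 26244 (Konheim–Weiss)
Check (4,3,4,4,2) → sorted (2,3,4,4,4): b_i ≤ 3+i ∀i, a PF.

26244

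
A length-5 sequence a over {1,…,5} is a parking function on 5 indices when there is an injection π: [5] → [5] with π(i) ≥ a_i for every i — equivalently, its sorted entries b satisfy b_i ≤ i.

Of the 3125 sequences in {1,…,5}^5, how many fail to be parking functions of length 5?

|PF(5,5)| = 1·6^4 = 1×1296 = 1296 (Pollak)
One tuple (3,5,5,5,5) → sorted (3,5,5,5,5): b_1=3>1, not a PF.
So 3125 − 1296 = 1829 fail.

1829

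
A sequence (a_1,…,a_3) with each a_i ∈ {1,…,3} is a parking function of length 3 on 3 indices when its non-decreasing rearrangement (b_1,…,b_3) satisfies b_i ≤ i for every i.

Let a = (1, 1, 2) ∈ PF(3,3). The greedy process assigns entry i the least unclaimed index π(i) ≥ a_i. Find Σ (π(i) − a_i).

2

Σπ(i) = 1+…+3 = 6; Σa = 1+1+2 = 4; disp = 6−4 = 2.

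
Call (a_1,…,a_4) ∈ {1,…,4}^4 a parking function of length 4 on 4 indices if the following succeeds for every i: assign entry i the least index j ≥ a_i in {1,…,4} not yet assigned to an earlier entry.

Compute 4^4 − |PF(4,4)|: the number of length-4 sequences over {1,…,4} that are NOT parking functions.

131

#PF = (4+1−4)·(4+1)^{4−1} = 1 · 125 = 125 [KW]
E.g. (2,3,3,2) → sorted (2,2,3,3): b_1=2>1, not a PF.
So 256 − 125 = 131 fail.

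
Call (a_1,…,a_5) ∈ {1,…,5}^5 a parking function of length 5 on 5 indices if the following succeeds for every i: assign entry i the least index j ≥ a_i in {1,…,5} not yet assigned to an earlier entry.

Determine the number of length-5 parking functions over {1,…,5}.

Count = 1·6^4 = 1 · 1296 = 1296
Example (2,4,5,2,1) → sorted (1,2,2,4,5): b_i ≤ i ∀i, a PF.

1296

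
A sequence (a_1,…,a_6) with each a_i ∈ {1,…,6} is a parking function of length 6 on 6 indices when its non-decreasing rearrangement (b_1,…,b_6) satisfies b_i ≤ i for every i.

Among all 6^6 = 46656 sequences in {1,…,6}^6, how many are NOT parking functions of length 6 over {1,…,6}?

|PF| = 1·7^5 = 1·16807 = 16807 (Pollak)
Check (6,4,3,6,1,6) → sorted (1,3,4,6,6,6): b_2=3>2, not a PF.
So 46656 − 16807 = 29849 fail.

29849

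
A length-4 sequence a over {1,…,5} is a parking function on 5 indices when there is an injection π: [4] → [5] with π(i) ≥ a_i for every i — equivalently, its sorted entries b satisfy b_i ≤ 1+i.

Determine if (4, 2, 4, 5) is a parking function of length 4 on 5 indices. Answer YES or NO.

Sorted: b = (2, 4, 4, 5).
  b_1=2 ≤ 2
  b_2=4 > 3
  fails at i=2 ⇒ NO

NO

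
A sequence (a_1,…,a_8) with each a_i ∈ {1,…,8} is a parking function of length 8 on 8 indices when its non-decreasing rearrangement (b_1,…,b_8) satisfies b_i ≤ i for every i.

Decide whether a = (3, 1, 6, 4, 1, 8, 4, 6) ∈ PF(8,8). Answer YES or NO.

YES

Sorted: b = (1, 1, 3, 4, 4, 6, 6, 8).
  b_1=1 ≤ 1
  b_2=1 ≤ 2
  b_3=3 ≤ 3
  b_4=4 ≤ 4
  b_5=4 ≤ 5
  b_6=6 ≤ 6
  b_7=6 ≤ 7
  b_8=8 ≤ 8
All bounds hold ⇒ YES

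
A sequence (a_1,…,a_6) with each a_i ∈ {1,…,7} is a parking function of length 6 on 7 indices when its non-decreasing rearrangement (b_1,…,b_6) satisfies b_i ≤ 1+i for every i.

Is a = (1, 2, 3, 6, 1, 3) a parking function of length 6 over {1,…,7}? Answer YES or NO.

Order a: b = (1, 1, 2, 3, 3, 6).
  b_1=1 ≤ 2
  b_2=1 ≤ 3
  b_3=2 ≤ 4
  b_4=3 ≤ 5
  b_5=3 ≤ 6
  b_6=6 ≤ 7
All bounds hold ⇒ YES

YES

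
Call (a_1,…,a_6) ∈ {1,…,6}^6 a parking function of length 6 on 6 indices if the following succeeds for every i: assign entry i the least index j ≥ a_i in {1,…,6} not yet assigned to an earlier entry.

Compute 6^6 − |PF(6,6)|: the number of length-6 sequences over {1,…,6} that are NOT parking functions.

|PF(6,6)| = (6−6+1)·(6+1)^(6−1) = 1 · 16807 = 16807 (Pollak)
One tuple (5,6,2,6,6,5) → sorted (2,5,5,6,6,6): b_1=2>1, not a PF.
So 46656 − 16807 = 29849 fail.

29849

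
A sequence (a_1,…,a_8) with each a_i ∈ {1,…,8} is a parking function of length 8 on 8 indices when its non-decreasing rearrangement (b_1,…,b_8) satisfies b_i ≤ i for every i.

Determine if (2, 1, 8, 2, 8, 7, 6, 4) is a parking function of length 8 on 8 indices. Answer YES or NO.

NO

Sorted: b = (1, 2, 2, 4, 6, 7, 8, 8).
  b_1=1 ≤ 1
  b_2=2 ≤ 2
  b_3=2 ≤ 3
  b_4=4 ≤ 4
  b_5=6 > 5
  fails at i=5 ⇒ NO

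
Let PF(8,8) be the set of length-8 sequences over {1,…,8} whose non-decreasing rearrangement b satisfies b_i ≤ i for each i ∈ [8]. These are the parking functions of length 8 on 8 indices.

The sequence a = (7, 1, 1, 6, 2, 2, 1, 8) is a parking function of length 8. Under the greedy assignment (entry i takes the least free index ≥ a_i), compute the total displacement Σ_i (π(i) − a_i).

8

Σπ = 8·9/2 = 36 (π permutes [8]); Σa = 7+1+1+6+2+2+1+8 = 28; disp = 36−28 = 8.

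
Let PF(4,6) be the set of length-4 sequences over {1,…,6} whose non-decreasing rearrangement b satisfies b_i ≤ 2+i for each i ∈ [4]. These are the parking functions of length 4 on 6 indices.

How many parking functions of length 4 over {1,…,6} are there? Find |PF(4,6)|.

|PF| = (6−4+1)·(6+1)^(4−1) = 3×343 = 1029 [KW]
E.g. (2,1,2,3) → sorted (1,2,2,3): b_i ≤ 2+i ∀i, a PF.

1029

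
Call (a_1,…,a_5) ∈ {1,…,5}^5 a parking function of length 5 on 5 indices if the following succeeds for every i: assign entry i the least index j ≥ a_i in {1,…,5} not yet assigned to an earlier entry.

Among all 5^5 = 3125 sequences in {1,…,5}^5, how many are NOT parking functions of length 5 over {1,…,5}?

1829

Count = (6−5)·6^(5−1) = 1×1296 = 1296 [KW]
E.g. (5,5,2,3,5) → sorted (2,3,5,5,5): b_1=2>1, not a PF.
Total 3125; non-PF = 3125−1296 = 1829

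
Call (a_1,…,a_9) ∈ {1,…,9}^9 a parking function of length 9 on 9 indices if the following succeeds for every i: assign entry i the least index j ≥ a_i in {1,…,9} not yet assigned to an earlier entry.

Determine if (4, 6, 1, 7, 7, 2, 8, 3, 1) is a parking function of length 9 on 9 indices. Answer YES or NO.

YES

Order a: b = (1, 1, 2, 3, 4, 6, 7, 7, 8).
  b_1=1 ≤ 1
  b_2=1 ≤ 2
  b_3=2 ≤ 3
  b_4=3 ≤ 4
  b_5=4 ≤ 5
  b_6=6 ≤ 6
  b_7=7 ≤ 7
  b_8=7 ≤ 8
  b_9=8 ≤ 9
All bounds hold ⇒ YES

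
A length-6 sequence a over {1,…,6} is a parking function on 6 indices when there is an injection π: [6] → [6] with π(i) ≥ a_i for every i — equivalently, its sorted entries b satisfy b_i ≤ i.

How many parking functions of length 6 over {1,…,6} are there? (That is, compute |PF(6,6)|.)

16807

Count = (6−6+1)·(6+1)^(6−1) = 1 · 16807 = 16807
E.g. (6,3,3,1,4,1) → sorted (1,1,3,3,4,6): b_i ≤ i ∀i, a PF.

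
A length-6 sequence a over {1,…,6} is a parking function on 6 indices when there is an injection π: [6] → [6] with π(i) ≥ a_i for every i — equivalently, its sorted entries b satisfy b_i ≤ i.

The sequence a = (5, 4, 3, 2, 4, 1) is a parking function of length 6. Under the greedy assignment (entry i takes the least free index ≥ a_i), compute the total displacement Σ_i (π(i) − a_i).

Σπ = 21 ({1..6} each once); Σa = 5+4+3+2+4+1 = 19; disp = 21−19 = 2.

2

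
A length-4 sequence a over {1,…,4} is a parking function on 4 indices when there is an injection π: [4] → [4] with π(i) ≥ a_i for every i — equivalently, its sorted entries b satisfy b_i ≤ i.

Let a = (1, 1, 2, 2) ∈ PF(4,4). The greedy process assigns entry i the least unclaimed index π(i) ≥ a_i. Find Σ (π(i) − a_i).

4

Σπ(i) = 1+…+4 = 10; Σa = 1+1+2+2 = 6; disp = 10−6 = 4.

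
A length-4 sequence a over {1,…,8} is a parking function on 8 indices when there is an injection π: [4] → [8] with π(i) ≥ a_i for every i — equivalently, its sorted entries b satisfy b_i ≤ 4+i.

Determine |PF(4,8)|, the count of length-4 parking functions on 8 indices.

3645

Count = (8+1−4)·(8+1)^{4−1} = 5×729 = 3645 (Pollak)
Example (3,4,1,2) → sorted (1,2,3,4): b_i ≤ 4+i ∀i, a PF.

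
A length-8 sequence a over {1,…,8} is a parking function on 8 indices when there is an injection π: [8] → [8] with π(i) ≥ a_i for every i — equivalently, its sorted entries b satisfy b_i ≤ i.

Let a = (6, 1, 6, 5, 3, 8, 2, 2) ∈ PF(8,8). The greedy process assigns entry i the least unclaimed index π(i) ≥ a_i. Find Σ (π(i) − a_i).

3

Σπ = 8·9/2 = 36 (π permutes [8]); Σa = 6+1+6+5+3+8+2+2 = 33; disp = 36−33 = 3.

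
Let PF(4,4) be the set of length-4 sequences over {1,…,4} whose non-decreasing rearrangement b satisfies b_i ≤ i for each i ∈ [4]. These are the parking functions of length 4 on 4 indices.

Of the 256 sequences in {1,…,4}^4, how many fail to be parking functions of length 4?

Count = (5−4)·5^(4−1) = 1×125 = 125 (Konheim–Weiss)
One tuple (4,3,4,2) → sorted (2,3,4,4): b_1=2>1, not a PF.
So 256 − 125 = 131 fail.

131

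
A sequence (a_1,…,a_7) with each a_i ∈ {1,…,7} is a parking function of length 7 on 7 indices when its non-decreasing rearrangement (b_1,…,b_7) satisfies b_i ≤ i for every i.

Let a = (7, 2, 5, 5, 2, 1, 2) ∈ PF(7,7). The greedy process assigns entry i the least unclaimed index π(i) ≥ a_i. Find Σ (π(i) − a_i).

4

Σπ = 28 ({1..7} each once); Σa = 7+2+5+5+2+1+2 = 24; disp = 28−24 = 4.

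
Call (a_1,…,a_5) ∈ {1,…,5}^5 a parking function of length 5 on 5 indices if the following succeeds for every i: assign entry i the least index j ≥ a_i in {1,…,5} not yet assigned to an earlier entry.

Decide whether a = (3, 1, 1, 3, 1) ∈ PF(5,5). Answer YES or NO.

Sorted: b = (1, 1, 1, 3, 3).
  b_1=1 ≤ 1
  b_2=1 ≤ 2
  b_3=1 ≤ 3
  b_4=3 ≤ 4
  b_5=3 ≤ 5
All bounds hold ⇒ YES

YES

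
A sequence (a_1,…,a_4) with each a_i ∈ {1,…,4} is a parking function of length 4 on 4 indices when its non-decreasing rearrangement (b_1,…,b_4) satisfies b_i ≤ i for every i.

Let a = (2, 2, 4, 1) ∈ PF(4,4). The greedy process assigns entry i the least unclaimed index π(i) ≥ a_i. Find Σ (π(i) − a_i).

Σπ(i) = 1+…+4 = 10; Σa = 2+2+4+1 = 9; disp = 10−9 = 1.

1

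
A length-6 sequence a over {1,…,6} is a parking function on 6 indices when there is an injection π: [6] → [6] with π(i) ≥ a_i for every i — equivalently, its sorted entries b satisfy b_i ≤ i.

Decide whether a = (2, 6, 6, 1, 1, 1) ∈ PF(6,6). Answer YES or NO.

NO

Rearranged: b = (1, 1, 1, 2, 6, 6).
  b_1=1 ≤ 1
  b_2=1 ≤ 2
  b_3=1 ≤ 3
  b_4=2 ≤ 4
  b_5=6 > 5
  fails at i=5 ⇒ NO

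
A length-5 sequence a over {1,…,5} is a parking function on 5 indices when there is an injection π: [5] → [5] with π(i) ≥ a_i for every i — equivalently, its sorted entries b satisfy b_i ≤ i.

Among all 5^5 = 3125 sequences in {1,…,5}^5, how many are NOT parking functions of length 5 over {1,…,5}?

1829

#PF = (6−5)·6^(5−1) = 1×1296 = 1296 [KW]
Example (4,3,3,2,2) → sorted (2,2,3,3,4): b_1=2>1, not a PF.
Total 3125; non-PF = 3125−1296 = 1829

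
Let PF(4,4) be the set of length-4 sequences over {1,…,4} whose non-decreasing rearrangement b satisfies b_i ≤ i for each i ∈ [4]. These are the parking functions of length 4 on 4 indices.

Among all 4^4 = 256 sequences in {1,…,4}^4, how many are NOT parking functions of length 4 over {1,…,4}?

|PF| = (4+1−4)·(4+1)^{4−1} = 1×125 = 125 (Konheim–Weiss)
Example (3,2,2,2) → sorted (2,2,2,3): b_1=2>1, not a PF.
Total 256; non-PF = 256−125 = 131

131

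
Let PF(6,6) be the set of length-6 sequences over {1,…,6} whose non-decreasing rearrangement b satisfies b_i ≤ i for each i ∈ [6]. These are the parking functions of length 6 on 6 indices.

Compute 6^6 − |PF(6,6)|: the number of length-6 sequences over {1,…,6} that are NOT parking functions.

#PF = (7−6)·7^(6−1) = 1 · 16807 = 16807 (Pollak)
Example (5,6,6,3,2,6) → sorted (2,3,5,6,6,6): b_1=2>1, not a PF.
So 46656 − 16807 = 29849 fail.

29849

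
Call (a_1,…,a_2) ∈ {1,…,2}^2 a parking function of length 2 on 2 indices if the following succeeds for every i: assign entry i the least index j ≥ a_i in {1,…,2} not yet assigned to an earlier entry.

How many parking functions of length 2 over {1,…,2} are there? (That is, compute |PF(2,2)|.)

3

Count = (2+1−2)·(2+1)^{2−1} = 1×3 = 3 (Konheim–Weiss)
E.g. (1,1) → sorted (1,1): b_i ≤ i ∀i, a PF.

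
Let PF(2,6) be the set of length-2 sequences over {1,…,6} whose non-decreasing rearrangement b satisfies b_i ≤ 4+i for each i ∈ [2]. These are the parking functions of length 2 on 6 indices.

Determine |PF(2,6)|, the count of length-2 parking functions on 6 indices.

35

#PF = (7−2)·7^(2−1) = 5 · 7 = 35 (Pollak)
Example (2,2) → sorted (2,2): b_i ≤ 4+i ∀i, a PF.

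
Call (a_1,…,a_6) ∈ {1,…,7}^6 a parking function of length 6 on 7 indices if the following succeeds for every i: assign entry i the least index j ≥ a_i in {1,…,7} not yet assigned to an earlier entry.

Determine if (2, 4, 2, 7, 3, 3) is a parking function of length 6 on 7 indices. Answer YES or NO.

YES

Order a: b = (2, 2, 3, 3, 4, 7).
  b_1=2 ≤ 2
  b_2=2 ≤ 3
  b_3=3 ≤ 4
  b_4=3 ≤ 5
  b_5=4 ≤ 6
  b_6=7 ≤ 7
All bounds hold ⇒ YES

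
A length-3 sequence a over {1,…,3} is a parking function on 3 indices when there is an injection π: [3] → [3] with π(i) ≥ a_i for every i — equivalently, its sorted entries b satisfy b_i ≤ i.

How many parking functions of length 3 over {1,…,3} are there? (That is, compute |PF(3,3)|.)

|PF| = (4−3)·4^(3−1) = 1×16 = 16 (Konheim–Weiss)
Check (1,1,1) → sorted (1,1,1): b_i ≤ i ∀i, a PF.

16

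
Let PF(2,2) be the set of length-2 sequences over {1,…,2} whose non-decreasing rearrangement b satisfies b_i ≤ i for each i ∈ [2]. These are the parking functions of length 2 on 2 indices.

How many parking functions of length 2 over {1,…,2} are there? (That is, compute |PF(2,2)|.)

3

|PF(2,2)| = (2+1−2)·(2+1)^{2−1} = 1×3 = 3
Check (1,2) → sorted (1,2): b_i ≤ i ∀i, a PF.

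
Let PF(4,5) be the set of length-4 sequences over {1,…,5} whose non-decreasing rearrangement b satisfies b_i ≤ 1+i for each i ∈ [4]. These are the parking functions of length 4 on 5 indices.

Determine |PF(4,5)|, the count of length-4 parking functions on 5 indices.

Count = (5+1−4)·(5+1)^{4−1} = 2×216 = 432 (Pollak)
E.g. (4,2,5,1) → sorted (1,2,4,5): b_i ≤ 1+i ∀i, a PF.

432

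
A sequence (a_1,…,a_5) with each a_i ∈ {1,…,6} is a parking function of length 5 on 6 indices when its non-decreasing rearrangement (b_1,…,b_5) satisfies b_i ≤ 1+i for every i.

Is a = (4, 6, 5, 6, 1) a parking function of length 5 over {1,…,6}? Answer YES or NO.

NO

Rearranged: b = (1, 4, 5, 6, 6).
  b_1=1 ≤ 2
  b_2=4 > 3
  fails at i=2 ⇒ NO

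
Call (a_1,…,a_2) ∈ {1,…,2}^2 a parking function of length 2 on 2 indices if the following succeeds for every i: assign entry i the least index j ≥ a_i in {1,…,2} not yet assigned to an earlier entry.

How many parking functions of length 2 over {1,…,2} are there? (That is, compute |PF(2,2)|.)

#PF = (3−2)·3^(2−1) = 1·3 = 3 [KW]
E.g. (1,2) → sorted (1,2): b_i ≤ i ∀i, a PF.

3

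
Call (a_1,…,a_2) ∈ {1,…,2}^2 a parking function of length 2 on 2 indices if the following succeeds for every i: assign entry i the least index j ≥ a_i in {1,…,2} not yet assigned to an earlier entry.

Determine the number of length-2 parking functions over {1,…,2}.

3

|PF| = (2−2+1)·(2+1)^(2−1) = 1×3 = 3
E.g. (1,1) → sorted (1,1): b_i ≤ i ∀i, a PF.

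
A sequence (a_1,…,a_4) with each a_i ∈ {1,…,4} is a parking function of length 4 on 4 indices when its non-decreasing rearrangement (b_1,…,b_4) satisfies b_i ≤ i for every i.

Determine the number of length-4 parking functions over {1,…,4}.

125

#PF = (4+1−4)·(4+1)^{4−1} = 1 · 125 = 125 (Pollak)
E.g. (1,1,4,3) → sorted (1,1,3,4): b_i ≤ i ∀i, a PF.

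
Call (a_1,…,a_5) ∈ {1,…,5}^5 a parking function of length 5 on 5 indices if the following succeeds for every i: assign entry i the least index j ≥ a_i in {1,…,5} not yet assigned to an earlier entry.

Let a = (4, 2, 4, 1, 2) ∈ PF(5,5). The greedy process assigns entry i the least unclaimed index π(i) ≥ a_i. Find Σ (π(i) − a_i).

Σπ(i) = 1+…+5 = 15; Σa = 4+2+4+1+2 = 13; disp = 15−13 = 2.

2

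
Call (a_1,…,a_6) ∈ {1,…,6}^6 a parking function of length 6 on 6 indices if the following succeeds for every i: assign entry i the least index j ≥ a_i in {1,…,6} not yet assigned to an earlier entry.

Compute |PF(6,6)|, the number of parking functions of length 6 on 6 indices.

16807

Count = 1·7^5 = 1·16807 = 16807 (Konheim–Weiss)
E.g. (3,3,1,3,6,1) → sorted (1,1,3,3,3,6): b_i ≤ i ∀i, a PF.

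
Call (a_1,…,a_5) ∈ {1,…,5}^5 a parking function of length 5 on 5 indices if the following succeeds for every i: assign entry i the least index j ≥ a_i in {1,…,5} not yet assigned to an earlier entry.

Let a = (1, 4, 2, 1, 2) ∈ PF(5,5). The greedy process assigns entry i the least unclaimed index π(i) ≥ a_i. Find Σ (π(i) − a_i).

Σπ = 15 ({1..5} each once); Σa = 1+4+2+1+2 = 10; disp = 15−10 = 5.

5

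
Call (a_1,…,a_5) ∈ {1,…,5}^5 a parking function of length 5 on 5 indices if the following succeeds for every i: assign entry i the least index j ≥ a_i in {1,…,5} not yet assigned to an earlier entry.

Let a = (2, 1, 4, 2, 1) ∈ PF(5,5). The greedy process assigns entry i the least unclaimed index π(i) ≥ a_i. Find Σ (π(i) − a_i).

Σπ(i) = 1+…+5 = 15; Σa = 2+1+4+2+1 = 10; disp = 15−10 = 5.

5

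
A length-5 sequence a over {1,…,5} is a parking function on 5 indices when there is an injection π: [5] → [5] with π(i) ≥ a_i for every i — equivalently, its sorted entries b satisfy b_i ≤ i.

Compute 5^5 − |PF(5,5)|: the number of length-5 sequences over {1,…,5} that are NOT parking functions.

1829

Count = (5−5+1)·(5+1)^(5−1) = 1×1296 = 1296 (Konheim–Weiss)
E.g. (2,4,2,5,4) → sorted (2,2,4,4,5): b_1=2>1, not a PF.
5^5 − 1296 = 3125 − 1296 = 1829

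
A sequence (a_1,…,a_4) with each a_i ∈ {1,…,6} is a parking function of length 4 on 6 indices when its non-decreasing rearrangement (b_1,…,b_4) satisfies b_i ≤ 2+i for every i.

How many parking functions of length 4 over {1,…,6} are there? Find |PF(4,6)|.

1029

|PF(4,6)| = (6−4+1)·(6+1)^(4−1) = 3·343 = 1029 (Pollak)
One tuple (5,6,3,1) → sorted (1,3,5,6): b_i ≤ 2+i ∀i, a PF.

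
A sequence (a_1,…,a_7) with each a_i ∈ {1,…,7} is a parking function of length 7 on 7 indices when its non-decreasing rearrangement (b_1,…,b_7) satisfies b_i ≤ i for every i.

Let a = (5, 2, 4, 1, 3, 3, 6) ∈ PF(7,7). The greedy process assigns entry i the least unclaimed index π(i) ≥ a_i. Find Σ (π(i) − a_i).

4

Σπ = 28 ({1..7} each once); Σa = 5+2+4+1+3+3+6 = 24; disp = 28−24 = 4.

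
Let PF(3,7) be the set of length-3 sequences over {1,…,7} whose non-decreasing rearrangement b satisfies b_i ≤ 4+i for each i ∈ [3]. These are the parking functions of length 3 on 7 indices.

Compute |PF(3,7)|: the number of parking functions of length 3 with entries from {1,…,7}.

320

|PF(3,7)| = (7−3+1)·(7+1)^(3−1) = 5×64 = 320
Example (2,5,6) → sorted (2,5,6): b_i ≤ 4+i ∀i, a PF.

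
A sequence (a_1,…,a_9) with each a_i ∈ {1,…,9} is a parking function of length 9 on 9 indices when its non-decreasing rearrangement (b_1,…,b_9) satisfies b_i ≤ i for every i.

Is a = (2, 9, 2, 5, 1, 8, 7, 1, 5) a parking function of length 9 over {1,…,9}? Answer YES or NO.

Sorted: b = (1, 1, 2, 2, 5, 5, 7, 8, 9).
  b_1=1 ≤ 1
  b_2=1 ≤ 2
  b_3=2 ≤ 3
  b_4=2 ≤ 4
  b_5=5 ≤ 5
  b_6=5 ≤ 6
  b_7=7 ≤ 7
  b_8=8 ≤ 8
  b_9=9 ≤ 9
All bounds hold ⇒ YES

YES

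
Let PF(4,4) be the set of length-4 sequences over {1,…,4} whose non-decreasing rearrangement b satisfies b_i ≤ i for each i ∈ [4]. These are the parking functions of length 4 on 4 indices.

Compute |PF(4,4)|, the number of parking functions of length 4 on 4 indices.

125

|PF(4,4)| = 1·5^3 = 1 · 125 = 125
E.g. (2,4,3,1) → sorted (1,2,3,4): b_i ≤ i ∀i, a PF.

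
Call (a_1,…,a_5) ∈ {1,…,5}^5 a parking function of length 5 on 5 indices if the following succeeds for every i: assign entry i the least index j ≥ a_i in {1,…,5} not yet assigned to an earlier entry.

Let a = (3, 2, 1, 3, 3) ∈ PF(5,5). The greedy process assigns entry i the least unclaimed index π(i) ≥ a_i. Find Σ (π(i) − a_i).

3

Σπ(i) = 1+…+5 = 15; Σa = 3+2+1+3+3 = 12; disp = 15−12 = 3.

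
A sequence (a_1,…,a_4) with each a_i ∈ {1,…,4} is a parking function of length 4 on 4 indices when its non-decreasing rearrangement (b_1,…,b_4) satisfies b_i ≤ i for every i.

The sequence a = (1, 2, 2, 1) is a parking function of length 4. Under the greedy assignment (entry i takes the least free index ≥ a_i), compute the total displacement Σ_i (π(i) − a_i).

4

Σπ(i) = 1+…+4 = 10; Σa = 1+2+2+1 = 6; disp = 10−6 = 4.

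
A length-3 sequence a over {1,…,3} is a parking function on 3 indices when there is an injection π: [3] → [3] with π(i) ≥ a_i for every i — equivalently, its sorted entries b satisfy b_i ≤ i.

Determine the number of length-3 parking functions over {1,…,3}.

16

|PF(3,3)| = 1·4^2 = 1 · 16 = 16
Example (3,1,1) → sorted (1,1,3): b_i ≤ i ∀i, a PF.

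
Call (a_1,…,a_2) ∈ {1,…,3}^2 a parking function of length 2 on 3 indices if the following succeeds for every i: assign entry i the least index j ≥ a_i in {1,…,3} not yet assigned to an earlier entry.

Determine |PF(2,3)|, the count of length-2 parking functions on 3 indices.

8

#PF = (4−2)·4^(2−1) = 2·4 = 8 (Konheim–Weiss)
Check (2,2) → sorted (2,2): b_i ≤ 1+i ∀i, a PF.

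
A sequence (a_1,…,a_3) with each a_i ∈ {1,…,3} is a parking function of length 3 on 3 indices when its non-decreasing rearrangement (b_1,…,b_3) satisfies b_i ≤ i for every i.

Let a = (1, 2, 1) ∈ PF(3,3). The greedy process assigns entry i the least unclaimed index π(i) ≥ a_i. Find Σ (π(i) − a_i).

Σπ = 6 ({1..3} each once); Σa = 1+2+1 = 4; disp = 6−4 = 2.

2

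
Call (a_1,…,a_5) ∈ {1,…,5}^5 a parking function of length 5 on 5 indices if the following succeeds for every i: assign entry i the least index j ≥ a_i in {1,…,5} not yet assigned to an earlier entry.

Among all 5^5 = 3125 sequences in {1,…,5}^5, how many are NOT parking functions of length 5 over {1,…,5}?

1829

|PF(5,5)| = (6−5)·6^(5−1) = 1·1296 = 1296 (Pollak)
E.g. (5,4,5,5,1) → sorted (1,4,5,5,5): b_2=4>2, not a PF.
5^5 − 1296 = 3125 − 1296 = 1829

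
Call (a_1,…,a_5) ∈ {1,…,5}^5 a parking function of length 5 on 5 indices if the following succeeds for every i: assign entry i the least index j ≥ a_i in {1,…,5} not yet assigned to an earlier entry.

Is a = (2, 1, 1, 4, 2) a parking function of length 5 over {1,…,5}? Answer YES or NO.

YES

Order a: b = (1, 1, 2, 2, 4).
  b_1=1 ≤ 1
  b_2=1 ≤ 2
  b_3=2 ≤ 3
  b_4=2 ≤ 4
  b_5=4 ≤ 5
All bounds hold ⇒ YES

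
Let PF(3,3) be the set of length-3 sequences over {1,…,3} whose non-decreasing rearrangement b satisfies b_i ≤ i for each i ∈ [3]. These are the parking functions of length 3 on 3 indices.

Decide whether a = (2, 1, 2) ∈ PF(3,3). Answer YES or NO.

YES

Rearranged: b = (1, 2, 2).
  b_1=1 ≤ 1
  b_2=2 ≤ 2
  b_3=2 ≤ 3
All bounds hold ⇒ YES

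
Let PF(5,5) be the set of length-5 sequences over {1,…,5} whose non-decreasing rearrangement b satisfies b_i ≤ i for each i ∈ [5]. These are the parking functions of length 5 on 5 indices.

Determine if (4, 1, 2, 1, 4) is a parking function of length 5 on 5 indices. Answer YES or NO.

YES

Rearranged: b = (1, 1, 2, 4, 4).
  b_1=1 ≤ 1
  b_2=1 ≤ 2
  b_3=2 ≤ 3
  b_4=4 ≤ 4
  b_5=4 ≤ 5
All bounds hold ⇒ YES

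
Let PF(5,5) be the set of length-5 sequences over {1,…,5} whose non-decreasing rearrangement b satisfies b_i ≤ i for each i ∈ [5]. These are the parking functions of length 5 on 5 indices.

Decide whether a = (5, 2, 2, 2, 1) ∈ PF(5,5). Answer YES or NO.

YES

Sorted: b = (1, 2, 2, 2, 5).
  b_1=1 ≤ 1
  b_2=2 ≤ 2
  b_3=2 ≤ 3
  b_4=2 ≤ 4
  b_5=5 ≤ 5
All bounds hold ⇒ YES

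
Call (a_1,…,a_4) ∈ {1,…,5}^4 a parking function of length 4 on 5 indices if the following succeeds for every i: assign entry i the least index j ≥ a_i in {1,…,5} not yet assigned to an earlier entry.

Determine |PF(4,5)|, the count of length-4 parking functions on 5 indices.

432

#PF = (5−4+1)·(5+1)^(4−1) = 2×216 = 432 [KW]
E.g. (5,1,2,3) → sorted (1,2,3,5): b_i ≤ 1+i ∀i, a PF.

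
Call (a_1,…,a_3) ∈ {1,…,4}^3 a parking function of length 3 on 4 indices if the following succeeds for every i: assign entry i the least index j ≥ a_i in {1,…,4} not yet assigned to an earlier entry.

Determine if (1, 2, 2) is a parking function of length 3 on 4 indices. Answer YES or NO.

YES

Order a: b = (1, 2, 2).
  b_1=1 ≤ 2
  b_2=2 ≤ 3
  b_3=2 ≤ 4
All bounds hold ⇒ YES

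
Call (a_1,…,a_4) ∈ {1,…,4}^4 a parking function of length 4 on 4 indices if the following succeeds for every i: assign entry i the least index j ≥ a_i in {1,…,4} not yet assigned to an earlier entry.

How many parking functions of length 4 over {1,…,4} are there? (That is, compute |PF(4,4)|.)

125

#PF = 1·5^3 = 1 · 125 = 125
One tuple (4,3,1,1) → sorted (1,1,3,4): b_i ≤ i ∀i, a PF.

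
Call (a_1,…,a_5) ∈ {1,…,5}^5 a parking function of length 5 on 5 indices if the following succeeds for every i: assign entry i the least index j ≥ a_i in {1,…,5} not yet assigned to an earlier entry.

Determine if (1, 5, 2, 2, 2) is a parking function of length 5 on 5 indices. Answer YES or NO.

YES

Rearranged: b = (1, 2, 2, 2, 5).
  b_1=1 ≤ 1
  b_2=2 ≤ 2
  b_3=2 ≤ 3
  b_4=2 ≤ 4
  b_5=5 ≤ 5
All bounds hold ⇒ YES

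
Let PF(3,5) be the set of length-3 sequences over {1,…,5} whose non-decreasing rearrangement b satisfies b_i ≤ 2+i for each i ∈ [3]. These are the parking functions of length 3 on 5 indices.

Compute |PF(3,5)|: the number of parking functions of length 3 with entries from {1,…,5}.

108

|PF| = (5+1−3)·(5+1)^{3−1} = 3·36 = 108
One tuple (3,3,3) → sorted (3,3,3): b_i ≤ 2+i ∀i, a PF.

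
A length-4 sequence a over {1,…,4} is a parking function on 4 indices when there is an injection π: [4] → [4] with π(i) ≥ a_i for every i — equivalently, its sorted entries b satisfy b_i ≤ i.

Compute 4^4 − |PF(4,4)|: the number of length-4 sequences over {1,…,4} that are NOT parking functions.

Count = 1·5^3 = 1 · 125 = 125 (Konheim–Weiss)
Check (1,4,3,4) → sorted (1,3,4,4): b_2=3>2, not a PF.
So 256 − 125 = 131 fail.

131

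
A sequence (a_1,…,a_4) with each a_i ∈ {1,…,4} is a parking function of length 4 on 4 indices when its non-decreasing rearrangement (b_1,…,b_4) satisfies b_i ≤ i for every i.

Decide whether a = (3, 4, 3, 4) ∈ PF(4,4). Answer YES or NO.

NO

Rearranged: b = (3, 3, 4, 4).
  b_1=3 > 1
  fails at i=1 ⇒ NO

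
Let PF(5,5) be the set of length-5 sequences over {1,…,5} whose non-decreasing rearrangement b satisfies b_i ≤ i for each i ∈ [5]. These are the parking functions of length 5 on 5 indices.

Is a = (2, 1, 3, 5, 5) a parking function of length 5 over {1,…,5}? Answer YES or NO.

Rearranged: b = (1, 2, 3, 5, 5).
  b_1=1 ≤ 1
  b_2=2 ≤ 2
  b_3=3 ≤ 3
  b_4=5 > 4
  fails at i=4 ⇒ NO

NO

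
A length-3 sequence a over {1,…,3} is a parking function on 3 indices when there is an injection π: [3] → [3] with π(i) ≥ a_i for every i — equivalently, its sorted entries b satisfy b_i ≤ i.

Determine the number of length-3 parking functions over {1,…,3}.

|PF| = 1·4^2 = 1 · 16 = 16 (Konheim–Weiss)
One tuple (1,1,3) → sorted (1,1,3): b_i ≤ i ∀i, a PF.

16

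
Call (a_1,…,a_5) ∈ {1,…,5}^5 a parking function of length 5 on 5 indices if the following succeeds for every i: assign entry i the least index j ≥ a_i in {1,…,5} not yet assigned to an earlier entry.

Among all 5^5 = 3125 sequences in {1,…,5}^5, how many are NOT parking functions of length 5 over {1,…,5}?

|PF(5,5)| = (5−5+1)·(5+1)^(5−1) = 1 · 1296 = 1296 (Konheim–Weiss)
One tuple (4,3,5,2,3) → sorted (2,3,3,4,5): b_1=2>1, not a PF.
5^5 − 1296 = 3125 − 1296 = 1829

1829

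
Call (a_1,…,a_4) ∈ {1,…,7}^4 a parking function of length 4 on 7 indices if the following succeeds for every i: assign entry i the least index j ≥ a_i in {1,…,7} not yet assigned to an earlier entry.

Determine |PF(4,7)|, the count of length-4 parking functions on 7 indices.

|PF(4,7)| = 4·8^3 = 4·512 = 2048 (Pollak)
E.g. (1,6,6,2) → sorted (1,2,6,6): b_i ≤ 3+i ∀i, a PF.

2048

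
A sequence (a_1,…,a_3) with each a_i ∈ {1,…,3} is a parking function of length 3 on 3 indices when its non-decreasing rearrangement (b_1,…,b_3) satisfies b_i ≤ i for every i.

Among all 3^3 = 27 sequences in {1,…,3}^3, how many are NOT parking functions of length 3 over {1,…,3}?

11

#PF = (4−3)·4^(3−1) = 1×16 = 16
Example (3,3,3) → sorted (3,3,3): b_1=3>1, not a PF.
So 27 − 16 = 11 fail.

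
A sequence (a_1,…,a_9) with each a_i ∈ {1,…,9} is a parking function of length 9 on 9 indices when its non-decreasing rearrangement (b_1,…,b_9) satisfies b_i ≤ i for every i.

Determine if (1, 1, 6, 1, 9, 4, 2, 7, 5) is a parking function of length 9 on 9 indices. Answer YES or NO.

YES

Order a: b = (1, 1, 1, 2, 4, 5, 6, 7, 9).
  b_1=1 ≤ 1
  b_2=1 ≤ 2
  b_3=1 ≤ 3
  b_4=2 ≤ 4
  b_5=4 ≤ 5
  b_6=5 ≤ 6
  b_7=6 ≤ 7
  b_8=7 ≤ 8
  b_9=9 ≤ 9
All bounds hold ⇒ YES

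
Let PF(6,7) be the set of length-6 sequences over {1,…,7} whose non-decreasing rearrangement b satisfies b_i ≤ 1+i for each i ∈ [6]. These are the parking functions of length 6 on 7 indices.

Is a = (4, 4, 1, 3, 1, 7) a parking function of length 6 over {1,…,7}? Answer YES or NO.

Sorted: b = (1, 1, 3, 4, 4, 7).
  b_1=1 ≤ 2
  b_2=1 ≤ 3
  b_3=3 ≤ 4
  b_4=4 ≤ 5
  b_5=4 ≤ 6
  b_6=7 ≤ 7
All bounds hold ⇒ YES

YES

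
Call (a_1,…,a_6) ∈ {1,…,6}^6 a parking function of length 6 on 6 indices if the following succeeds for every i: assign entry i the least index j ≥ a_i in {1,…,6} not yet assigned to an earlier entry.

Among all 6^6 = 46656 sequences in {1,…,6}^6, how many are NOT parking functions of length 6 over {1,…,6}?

29849

|PF| = (6−6+1)·(6+1)^(6−1) = 1×16807 = 16807 (Konheim–Weiss)
One tuple (2,3,4,6,5,6) → sorted (2,3,4,5,6,6): b_1=2>1, not a PF.
6^6 − 16807 = 46656 − 16807 = 29849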